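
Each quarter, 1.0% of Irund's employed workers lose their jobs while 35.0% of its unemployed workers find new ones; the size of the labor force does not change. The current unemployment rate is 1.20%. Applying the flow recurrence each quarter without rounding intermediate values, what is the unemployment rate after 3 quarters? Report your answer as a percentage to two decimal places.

Unemployment rate after three quarters ≈ 2.36%.

With a fixed labor force, u_{t+1} = u_t + s·(1−u_t) − f·u_t = u_t·(1−s−f) + s.
Here 1−s−f = 0.640 and s = 0.010.
u_1 = 0.012000 × 0.640 + 0.010 = 0.017680.
u_2 = 0.017680 × 0.640 + 0.010 = 0.021315.
u_3 = 0.021315 × 0.640 + 0.010 = 0.023642.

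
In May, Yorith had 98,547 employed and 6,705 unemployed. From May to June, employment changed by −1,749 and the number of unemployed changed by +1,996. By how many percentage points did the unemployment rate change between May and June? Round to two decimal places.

The unemployment rate changed by +1.88 percentage points.

May: labor force = 98,547 + 6,705 = 105,252; u = 6,705/105,252 = 6.37%.
June: labor force = 96,798 + 8,701 = 105,499; u = 8,701/105,499 = 8.25%.
Change = 8.25% − 6.37% = +1.88 pp.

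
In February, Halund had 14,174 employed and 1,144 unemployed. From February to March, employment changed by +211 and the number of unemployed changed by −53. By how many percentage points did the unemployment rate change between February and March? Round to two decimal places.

February: labor force = 14,174 + 1,144 = 15,318; u = 1,144/15,318 = 7.47%.
March: labor force = 14,385 + 1,091 = 15,476; u = 1,091/15,476 = 7.05%.
Change = 7.05% − 7.47% = −0.42 pp.

The unemployment rate changed by −0.42 percentage points.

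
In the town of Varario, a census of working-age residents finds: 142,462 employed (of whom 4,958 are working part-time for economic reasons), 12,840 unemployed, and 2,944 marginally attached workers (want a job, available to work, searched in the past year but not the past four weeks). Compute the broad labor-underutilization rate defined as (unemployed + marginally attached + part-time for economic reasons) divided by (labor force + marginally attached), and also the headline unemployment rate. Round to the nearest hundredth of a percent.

Labor force = 142,462 + 12,840 = 155,302.
Numerator = 12,840 + 2,944 + 4,958 = 20,742.
Denominator = 155,302 + 2,944 = 158,246.
Broad rate = 20,742 / 158,246 = 13.11%.
Headline unemployment rate = 12,840 / 155,302 = 8.27%.

Broad underutilization rate ≈ 13.11%; headline unemployment rate ≈ 8.27%.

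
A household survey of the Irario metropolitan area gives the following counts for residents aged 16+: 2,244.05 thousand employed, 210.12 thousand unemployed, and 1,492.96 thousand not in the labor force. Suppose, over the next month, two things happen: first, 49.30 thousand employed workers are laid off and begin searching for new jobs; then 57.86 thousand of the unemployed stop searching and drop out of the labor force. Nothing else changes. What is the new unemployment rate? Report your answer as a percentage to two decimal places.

New unemployment rate ≈ 8.41%.

Initially, labor force = 2,244.05 + 210.12 = 2,454.17 thousand, so u = 210.12/2,454.17 = 8.56%.
After the first change, employed falls and unemployed rises by 49.30; labor force unchanged → E = 2,194.75, U = 259.42, labor force = 2,454.17 thousand.
After the second change, unemployed and labor force both fall by 57.86 → E = 2,194.75, U = 201.56, labor force = 2,396.31 thousand.
New unemployment rate = 201.56 / 2,396.31 = 8.41%.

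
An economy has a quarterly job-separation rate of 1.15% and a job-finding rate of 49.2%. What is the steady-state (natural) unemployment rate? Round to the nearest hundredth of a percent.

Steady-state unemployment rate ≈ 2.28%.

At steady state the flows balance: s·E = f·U, so U/(E+U) = s/(s+f).
u* = 1.15 / (1.15 + 49.2) = 1.15 / 50.35 = 2.28%.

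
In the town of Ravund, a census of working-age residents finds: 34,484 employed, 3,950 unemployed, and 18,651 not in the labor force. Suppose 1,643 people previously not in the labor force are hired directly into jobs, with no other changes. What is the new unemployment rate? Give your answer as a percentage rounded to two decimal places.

Initially, labor force = 34,484 + 3,950 = 38,434, so u = 3,950/38,434 = 10.28%.
After the change, employed and labor force both rise by 1,643; unemployed unchanged → E = 36,127, U = 3,950, labor force = 40,077.
New unemployment rate = 3,950 / 40,077 = 9.86%.

New unemployment rate ≈ 9.86%.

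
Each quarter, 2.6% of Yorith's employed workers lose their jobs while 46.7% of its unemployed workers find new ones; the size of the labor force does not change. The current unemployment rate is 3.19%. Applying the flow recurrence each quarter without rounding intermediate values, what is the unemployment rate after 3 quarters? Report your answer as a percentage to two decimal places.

With a fixed labor force, u_{t+1} = u_t + s·(1−u_t) − f·u_t = u_t·(1−s−f) + s.
Here 1−s−f = 0.507 and s = 0.026.
u_1 = 0.031900 × 0.507 + 0.026 = 0.042173.
u_2 = 0.042173 × 0.507 + 0.026 = 0.047382.
u_3 = 0.047382 × 0.507 + 0.026 = 0.050023.

Unemployment rate after three quarters ≈ 5.00%.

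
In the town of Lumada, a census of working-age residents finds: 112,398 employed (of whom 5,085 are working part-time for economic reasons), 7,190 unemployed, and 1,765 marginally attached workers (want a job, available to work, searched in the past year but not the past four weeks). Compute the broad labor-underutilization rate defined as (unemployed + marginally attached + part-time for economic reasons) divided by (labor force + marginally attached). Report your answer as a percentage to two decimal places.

Broad underutilization rate ≈ 11.57%.

Labor force = 112,398 + 7,190 = 119,588.
Numerator = 7,190 + 1,765 + 5,085 = 14,040.
Denominator = 119,588 + 1,765 = 121,353.
Broad rate = 14,040 / 121,353 = 11.57%.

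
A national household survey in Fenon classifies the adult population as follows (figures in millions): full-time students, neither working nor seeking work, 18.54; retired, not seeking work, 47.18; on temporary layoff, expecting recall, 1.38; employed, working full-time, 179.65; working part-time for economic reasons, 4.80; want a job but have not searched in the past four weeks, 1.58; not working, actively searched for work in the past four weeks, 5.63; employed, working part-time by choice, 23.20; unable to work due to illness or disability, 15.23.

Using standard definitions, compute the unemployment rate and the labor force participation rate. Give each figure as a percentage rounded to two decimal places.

Employed = 179.65 + 4.80 + 23.20 = 207.65 million (anyone who worked, including part-time for economic reasons, counts as employed).
Unemployed = 1.38 + 5.63 = 7.01 million (jobless and actively searching, or on temporary layoff).
Labor force = 207.65 + 7.01 = 214.66 million.
Not in labor force = 18.54 + 47.18 + 1.58 + 15.23 = 82.53 million (those not working and not actively searching are outside the labor force — including those who want a job but have given up searching).
Civilian working-age population = 214.66 + 82.53 = 297.19 million.
Unemployment rate = 7.01 / 214.66 = 3.27%.
Labor force participation rate = 214.66 / 297.19 = 72.23%.

Unemployment rate ≈ 3.27%; labor force participation rate ≈ 72.23%.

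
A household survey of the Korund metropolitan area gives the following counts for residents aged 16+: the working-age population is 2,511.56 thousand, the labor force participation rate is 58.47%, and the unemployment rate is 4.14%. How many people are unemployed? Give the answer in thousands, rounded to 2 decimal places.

About 60.80 thousand are unemployed.

Labor force = 0.5847 × 2,511.56 = 1,468.51 thousand.
Unemployed = 0.0414 × 1,468.51 ≈ 60.80 thousand.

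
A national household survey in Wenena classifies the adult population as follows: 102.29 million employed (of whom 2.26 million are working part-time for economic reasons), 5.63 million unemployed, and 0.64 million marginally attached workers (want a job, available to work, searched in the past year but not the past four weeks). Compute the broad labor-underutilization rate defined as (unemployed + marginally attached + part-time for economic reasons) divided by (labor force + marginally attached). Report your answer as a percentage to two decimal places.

Broad underutilization rate ≈ 7.86%.

Labor force = 102.29 + 5.63 = 107.92 million.
Numerator = 5.63 + 0.64 + 2.26 = 8.53 million.
Denominator = 107.92 + 0.64 = 108.56 million.
Broad rate = 8.53 / 108.56 = 7.86%.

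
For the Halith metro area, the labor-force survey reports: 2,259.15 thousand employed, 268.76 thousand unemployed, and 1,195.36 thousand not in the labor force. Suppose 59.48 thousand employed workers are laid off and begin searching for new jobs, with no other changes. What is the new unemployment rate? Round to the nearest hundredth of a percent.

Initially, labor force = 2,259.15 + 268.76 = 2,527.91 thousand, so u = 268.76/2,527.91 = 10.63%.
After the change, employed falls and unemployed rises by 59.48; labor force unchanged → E = 2,199.67, U = 328.24, labor force = 2,527.91 thousand.
New unemployment rate = 328.24 / 2,527.91 = 12.98%.

New unemployment rate ≈ 12.98%.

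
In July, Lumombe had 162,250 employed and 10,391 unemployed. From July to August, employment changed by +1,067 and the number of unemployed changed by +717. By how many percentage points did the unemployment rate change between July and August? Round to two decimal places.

July: labor force = 162,250 + 10,391 = 172,641; u = 10,391/172,641 = 6.02%.
August: labor force = 163,317 + 11,108 = 174,425; u = 11,108/174,425 = 6.37%.
Change = 6.37% − 6.02% = +0.35 pp.

The unemployment rate changed by +0.35 percentage points.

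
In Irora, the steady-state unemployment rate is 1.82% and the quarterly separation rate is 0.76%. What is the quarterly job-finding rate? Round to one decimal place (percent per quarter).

Job-finding rate ≈ 41.0% per quarter.

From u* = s/(s+f): f = s·(1−u)/u.
f = 0.76 × (1 − 0.0182) / 0.0182 = 0.7462 / 0.0182 ≈ 41.0% per quarter.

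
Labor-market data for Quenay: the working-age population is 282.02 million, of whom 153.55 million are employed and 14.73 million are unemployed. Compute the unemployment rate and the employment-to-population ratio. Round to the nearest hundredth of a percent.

Unemployment rate ≈ 8.75%; employment-population ratio ≈ 54.45%.

Labor force = employed + unemployed = 153.55 + 14.73 = 168.28 million.
Unemployment rate = 14.73 / 168.28 = 8.75%.
Employment-population ratio = 153.55 / 282.02 = 54.45%.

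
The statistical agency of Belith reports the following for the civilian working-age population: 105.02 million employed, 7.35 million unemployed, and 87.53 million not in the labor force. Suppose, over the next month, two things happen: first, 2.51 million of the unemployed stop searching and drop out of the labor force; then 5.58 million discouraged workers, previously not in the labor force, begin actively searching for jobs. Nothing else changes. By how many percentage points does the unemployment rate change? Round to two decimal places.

Initially, labor force = 105.02 + 7.35 = 112.37 million, so u = 7.35/112.37 = 6.54%.
After the first change, unemployed and labor force both fall by 2.51 → E = 105.02, U = 4.84, labor force = 109.86 million.
After the second change, unemployed and labor force both rise by 5.58 → E = 105.02, U = 10.42, labor force = 115.44 million.
New unemployment rate = 10.42 / 115.44 = 9.03%.
Change = 9.03% − 6.54% = +2.49 percentage points.

The unemployment rate changes by +2.49 percentage points.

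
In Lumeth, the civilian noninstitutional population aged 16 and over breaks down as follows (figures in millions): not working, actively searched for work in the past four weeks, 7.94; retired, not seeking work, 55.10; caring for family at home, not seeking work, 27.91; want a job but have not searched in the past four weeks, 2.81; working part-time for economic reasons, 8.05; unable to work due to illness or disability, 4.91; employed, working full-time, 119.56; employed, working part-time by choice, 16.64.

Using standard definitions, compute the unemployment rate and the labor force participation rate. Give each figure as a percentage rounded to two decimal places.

Unemployment rate ≈ 5.22%; labor force participation rate ≈ 62.65%.

Employed = 8.05 + 119.56 + 16.64 = 144.25 million (anyone who worked, including part-time for economic reasons, counts as employed).
Unemployed = 7.94 million.
Labor force = 144.25 + 7.94 = 152.19 million.
Not in labor force = 55.10 + 27.91 + 2.81 + 4.91 = 90.73 million (those not working and not actively searching are outside the labor force — including those who want a job but have given up searching).
Civilian working-age population = 152.19 + 90.73 = 242.92 million.
Unemployment rate = 7.94 / 152.19 = 5.22%.
Labor force participation rate = 152.19 / 242.92 = 62.65%.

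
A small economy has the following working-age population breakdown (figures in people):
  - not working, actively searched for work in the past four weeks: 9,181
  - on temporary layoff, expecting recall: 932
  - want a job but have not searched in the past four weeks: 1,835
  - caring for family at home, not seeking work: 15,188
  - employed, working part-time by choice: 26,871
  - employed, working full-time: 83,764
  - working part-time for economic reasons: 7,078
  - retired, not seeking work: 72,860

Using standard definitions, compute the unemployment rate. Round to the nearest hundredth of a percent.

Employed = 26,871 + 83,764 + 7,078 = 117,713 (anyone who worked, including part-time for economic reasons, counts as employed).
Unemployed = 9,181 + 932 = 10,113 (jobless and actively searching, or on temporary layoff).
Labor force = 117,713 + 10,113 = 127,826.
Unemployment rate = 10,113 / 127,826 = 7.91%.

Unemployment rate ≈ 7.91%.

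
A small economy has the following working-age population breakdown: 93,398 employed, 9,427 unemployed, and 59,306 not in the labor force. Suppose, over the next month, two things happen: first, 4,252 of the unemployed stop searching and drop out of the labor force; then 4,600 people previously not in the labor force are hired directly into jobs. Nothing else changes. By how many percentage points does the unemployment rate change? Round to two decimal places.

The unemployment rate changes by −4.15 percentage points.

Initially, labor force = 93,398 + 9,427 = 102,825, so u = 9,427/102,825 = 9.17%.
After the first change, unemployed and labor force both fall by 4,252 → E = 93,398, U = 5,175, labor force = 98,573.
After the second change, employed and labor force both rise by 4,600; unemployed unchanged → E = 97,998, U = 5,175, labor force = 103,173.
New unemployment rate = 5,175 / 103,173 = 5.02%.
Change = 5.02% − 9.17% = −4.15 percentage points.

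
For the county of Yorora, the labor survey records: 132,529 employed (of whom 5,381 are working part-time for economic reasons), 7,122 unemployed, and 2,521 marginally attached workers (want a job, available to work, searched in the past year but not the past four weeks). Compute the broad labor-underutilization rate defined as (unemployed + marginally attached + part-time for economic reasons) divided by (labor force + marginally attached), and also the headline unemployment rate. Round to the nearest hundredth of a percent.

Labor force = 132,529 + 7,122 = 139,651.
Numerator = 7,122 + 2,521 + 5,381 = 15,024.
Denominator = 139,651 + 2,521 = 142,172.
Broad rate = 15,024 / 142,172 = 10.57%.
Headline unemployment rate = 7,122 / 139,651 = 5.10%.

Broad underutilization rate ≈ 10.57%; headline unemployment rate ≈ 5.10%.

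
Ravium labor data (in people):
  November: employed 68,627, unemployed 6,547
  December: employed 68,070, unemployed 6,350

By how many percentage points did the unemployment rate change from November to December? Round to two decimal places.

The unemployment rate changed by −0.18 percentage points.

November: labor force = 68,627 + 6,547 = 75,174; u = 6,547/75,174 = 8.71%.
December: labor force = 68,070 + 6,350 = 74,420; u = 6,350/74,420 = 8.53%.
Change = 8.53% − 8.71% = −0.18 pp.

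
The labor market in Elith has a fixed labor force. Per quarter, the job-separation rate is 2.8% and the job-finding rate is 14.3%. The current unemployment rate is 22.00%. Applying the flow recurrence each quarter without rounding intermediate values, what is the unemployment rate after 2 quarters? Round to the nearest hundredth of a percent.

Unemployment rate after two quarters ≈ 20.24%.

With a fixed labor force, u_{t+1} = u_t + s·(1−u_t) − f·u_t = u_t·(1−s−f) + s.
Here 1−s−f = 0.829 and s = 0.028.
u_1 = 0.220000 × 0.829 + 0.028 = 0.210380.
u_2 = 0.210380 × 0.829 + 0.028 = 0.202405.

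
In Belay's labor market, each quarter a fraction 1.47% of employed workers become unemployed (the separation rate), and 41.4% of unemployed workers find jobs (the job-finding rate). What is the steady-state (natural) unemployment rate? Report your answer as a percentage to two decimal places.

At steady state the flows balance: s·E = f·U, so U/(E+U) = s/(s+f).
u* = 1.47 / (1.47 + 41.4) = 1.47 / 42.87 = 3.43%.

Steady-state unemployment rate ≈ 3.43%.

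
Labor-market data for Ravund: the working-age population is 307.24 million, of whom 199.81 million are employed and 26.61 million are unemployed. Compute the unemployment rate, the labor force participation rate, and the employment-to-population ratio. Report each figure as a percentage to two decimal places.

Labor force = employed + unemployed = 199.81 + 26.61 = 226.42 million.
Unemployment rate = 26.61 / 226.42 = 11.75%.
Labor force participation rate = 226.42 / 307.24 = 73.69%.
Employment-population ratio = 199.81 / 307.24 = 65.03%.

Unemployment rate ≈ 11.75%; labor force participation rate ≈ 73.69%; employment-population ratio ≈ 65.03%.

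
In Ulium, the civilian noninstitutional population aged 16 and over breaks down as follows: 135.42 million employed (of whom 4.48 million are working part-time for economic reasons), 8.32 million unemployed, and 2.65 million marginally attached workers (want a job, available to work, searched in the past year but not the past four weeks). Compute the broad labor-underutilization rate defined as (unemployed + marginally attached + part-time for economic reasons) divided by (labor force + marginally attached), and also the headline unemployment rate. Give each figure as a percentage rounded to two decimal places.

Broad underutilization rate ≈ 10.55%; headline unemployment rate ≈ 5.79%.

Labor force = 135.42 + 8.32 = 143.74 million.
Numerator = 8.32 + 2.65 + 4.48 = 15.45 million.
Denominator = 143.74 + 2.65 = 146.39 million.
Broad rate = 15.45 / 146.39 = 10.55%.
Headline unemployment rate = 8.32 / 143.74 = 5.79%.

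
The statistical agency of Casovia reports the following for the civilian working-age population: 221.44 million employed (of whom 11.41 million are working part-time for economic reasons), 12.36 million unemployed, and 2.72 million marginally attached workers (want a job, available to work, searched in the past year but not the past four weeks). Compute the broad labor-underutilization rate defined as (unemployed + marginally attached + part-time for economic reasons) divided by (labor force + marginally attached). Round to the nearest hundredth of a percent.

Broad underutilization rate ≈ 11.20%.

Labor force = 221.44 + 12.36 = 233.80 million.
Numerator = 12.36 + 2.72 + 11.41 = 26.49 million.
Denominator = 233.80 + 2.72 = 236.52 million.
Broad rate = 26.49 / 236.52 = 11.20%.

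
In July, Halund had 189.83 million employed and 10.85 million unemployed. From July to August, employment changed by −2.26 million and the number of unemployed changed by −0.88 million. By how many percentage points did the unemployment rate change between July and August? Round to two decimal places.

The unemployment rate changed by −0.36 percentage points.

July: labor force = 189.83 + 10.85 = 200.68; u = 10.85/200.68 = 5.41%.
August: labor force = 187.57 + 9.97 = 197.54; u = 9.97/197.54 = 5.05%.
Change = 5.05% − 5.41% = −0.36 pp.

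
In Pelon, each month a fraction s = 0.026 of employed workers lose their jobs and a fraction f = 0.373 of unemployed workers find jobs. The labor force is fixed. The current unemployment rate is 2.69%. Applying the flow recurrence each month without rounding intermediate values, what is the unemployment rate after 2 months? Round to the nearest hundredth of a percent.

With a fixed labor force, u_{t+1} = u_t + s·(1−u_t) − f·u_t = u_t·(1−s−f) + s.
Here 1−s−f = 0.601 and s = 0.026.
u_1 = 0.026900 × 0.601 + 0.026 = 0.042167.
u_2 = 0.042167 × 0.601 + 0.026 = 0.051342.

Unemployment rate after two months ≈ 5.13%.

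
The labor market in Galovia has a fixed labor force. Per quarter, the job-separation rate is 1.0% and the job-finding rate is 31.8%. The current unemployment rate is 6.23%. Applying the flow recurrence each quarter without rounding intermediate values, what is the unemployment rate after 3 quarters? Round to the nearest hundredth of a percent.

Unemployment rate after three quarters ≈ 4.01%.

With a fixed labor force, u_{t+1} = u_t + s·(1−u_t) − f·u_t = u_t·(1−s−f) + s.
Here 1−s−f = 0.672 and s = 0.010.
u_1 = 0.062300 × 0.672 + 0.010 = 0.051866.
u_2 = 0.051866 × 0.672 + 0.010 = 0.044854.
u_3 = 0.044854 × 0.672 + 0.010 = 0.040142.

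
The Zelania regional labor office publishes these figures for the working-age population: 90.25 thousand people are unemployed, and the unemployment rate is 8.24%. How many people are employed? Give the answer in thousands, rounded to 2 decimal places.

Labor force = U / u = 90.25 / 0.0824 ≈ 1,095.27 thousand.
Employed = labor force − unemployed = 1,095.27 − 90.25 = 1,005.02 thousand.

About 1,005.02 thousand are employed.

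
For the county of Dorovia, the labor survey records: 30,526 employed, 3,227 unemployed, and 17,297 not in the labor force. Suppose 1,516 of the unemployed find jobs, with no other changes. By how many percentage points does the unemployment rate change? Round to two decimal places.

Initially, labor force = 30,526 + 3,227 = 33,753, so u = 3,227/33,753 = 9.56%.
After the change, unemployed falls and employed rises by 1,516; labor force unchanged → E = 32,042, U = 1,711, labor force = 33,753.
New unemployment rate = 1,711 / 33,753 = 5.07%.
Change = 5.07% − 9.56% = −4.49 percentage points.

The unemployment rate changes by −4.49 percentage points.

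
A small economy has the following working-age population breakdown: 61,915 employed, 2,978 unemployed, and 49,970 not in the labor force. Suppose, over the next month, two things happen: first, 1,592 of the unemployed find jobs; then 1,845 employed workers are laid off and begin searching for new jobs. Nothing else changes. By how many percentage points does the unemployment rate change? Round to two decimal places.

The unemployment rate changes by +0.39 percentage points.

Initially, labor force = 61,915 + 2,978 = 64,893, so u = 2,978/64,893 = 4.59%.
After the first change, unemployed falls and employed rises by 1,592; labor force unchanged → E = 63,507, U = 1,386, labor force = 64,893.
After the second change, employed falls and unemployed rises by 1,845; labor force unchanged → E = 61,662, U = 3,231, labor force = 64,893.
New unemployment rate = 3,231 / 64,893 = 4.98%.
Change = 4.98% − 4.59% = +0.39 percentage points.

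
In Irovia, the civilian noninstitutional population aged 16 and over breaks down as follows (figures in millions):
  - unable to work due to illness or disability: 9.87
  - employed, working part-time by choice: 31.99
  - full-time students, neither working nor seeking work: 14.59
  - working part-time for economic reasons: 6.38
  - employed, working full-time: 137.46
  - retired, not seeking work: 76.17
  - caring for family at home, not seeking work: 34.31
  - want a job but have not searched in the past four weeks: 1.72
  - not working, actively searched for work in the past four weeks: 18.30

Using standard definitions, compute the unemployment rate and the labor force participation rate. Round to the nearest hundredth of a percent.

Employed = 31.99 + 6.38 + 137.46 = 175.83 million (anyone who worked, including part-time for economic reasons, counts as employed).
Unemployed = 18.30 million.
Labor force = 175.83 + 18.30 = 194.13 million.
Not in labor force = 9.87 + 14.59 + 76.17 + 34.31 + 1.72 = 136.66 million (those not working and not actively searching are outside the labor force — including those who want a job but have given up searching).
Civilian working-age population = 194.13 + 136.66 = 330.79 million.
Unemployment rate = 18.30 / 194.13 = 9.43%.
Labor force participation rate = 194.13 / 330.79 = 58.69%.

Unemployment rate ≈ 9.43%; labor force participation rate ≈ 58.69%.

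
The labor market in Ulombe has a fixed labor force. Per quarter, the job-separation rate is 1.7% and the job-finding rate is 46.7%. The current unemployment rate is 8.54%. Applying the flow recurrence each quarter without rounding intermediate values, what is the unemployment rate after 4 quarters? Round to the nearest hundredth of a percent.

With a fixed labor force, u_{t+1} = u_t + s·(1−u_t) − f·u_t = u_t·(1−s−f) + s.
Here 1−s−f = 0.516 and s = 0.017.
u_1 = 0.085400 × 0.516 + 0.017 = 0.061066.
u_2 = 0.061066 × 0.516 + 0.017 = 0.048510.
u_3 = 0.048510 × 0.516 + 0.017 = 0.042031.
u_4 = 0.042031 × 0.516 + 0.017 = 0.038688.

Unemployment rate after four quarters ≈ 3.87%.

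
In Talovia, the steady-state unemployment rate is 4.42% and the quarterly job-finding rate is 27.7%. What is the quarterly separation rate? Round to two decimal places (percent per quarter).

From u* = s/(s+f): s = u·f/(1−u).
s = 0.0442 × 27.7 / (1 − 0.0442) = 1.2243 / 0.9558 ≈ 1.28% per quarter.

Separation rate ≈ 1.28% per quarter.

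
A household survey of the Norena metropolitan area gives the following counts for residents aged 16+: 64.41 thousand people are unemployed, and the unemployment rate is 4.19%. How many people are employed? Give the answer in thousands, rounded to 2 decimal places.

Labor force = U / u = 64.41 / 0.0419 ≈ 1,537.23 thousand.
Employed = labor force − unemployed = 1,537.23 − 64.41 = 1,472.82 thousand.

About 1,472.82 thousand are employed.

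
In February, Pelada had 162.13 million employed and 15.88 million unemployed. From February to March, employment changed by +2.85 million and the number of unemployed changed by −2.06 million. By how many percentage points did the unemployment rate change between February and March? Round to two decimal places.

The unemployment rate changed by −1.19 percentage points.

February: labor force = 162.13 + 15.88 = 178.01; u = 15.88/178.01 = 8.92%.
March: labor force = 164.98 + 13.82 = 178.80; u = 13.82/178.80 = 7.73%.
Change = 7.73% − 8.92% = −1.19 pp.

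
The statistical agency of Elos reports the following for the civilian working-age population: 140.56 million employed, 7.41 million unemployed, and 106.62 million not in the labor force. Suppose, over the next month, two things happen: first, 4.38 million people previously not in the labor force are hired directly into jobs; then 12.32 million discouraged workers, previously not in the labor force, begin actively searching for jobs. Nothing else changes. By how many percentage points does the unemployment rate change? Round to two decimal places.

The unemployment rate changes by +6.97 percentage points.

Initially, labor force = 140.56 + 7.41 = 147.97 million, so u = 7.41/147.97 = 5.01%.
After the first change, employed and labor force both rise by 4.38; unemployed unchanged → E = 144.94, U = 7.41, labor force = 152.35 million.
After the second change, unemployed and labor force both rise by 12.32 → E = 144.94, U = 19.73, labor force = 164.67 million.
New unemployment rate = 19.73 / 164.67 = 11.98%.
Change = 11.98% − 5.01% = +6.97 percentage points.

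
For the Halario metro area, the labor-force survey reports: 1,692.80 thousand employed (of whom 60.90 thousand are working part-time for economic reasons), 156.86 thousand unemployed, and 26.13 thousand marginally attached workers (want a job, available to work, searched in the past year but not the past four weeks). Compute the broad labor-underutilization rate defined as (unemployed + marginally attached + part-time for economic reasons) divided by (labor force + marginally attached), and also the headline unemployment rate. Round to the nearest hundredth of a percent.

Labor force = 1,692.80 + 156.86 = 1,849.66 thousand.
Numerator = 156.86 + 26.13 + 60.90 = 243.89 thousand.
Denominator = 1,849.66 + 26.13 = 1,875.79 thousand.
Broad rate = 243.89 / 1,875.79 = 13.00%.
Headline unemployment rate = 156.86 / 1,849.66 = 8.48%.

Broad underutilization rate ≈ 13.00%; headline unemployment rate ≈ 8.48%.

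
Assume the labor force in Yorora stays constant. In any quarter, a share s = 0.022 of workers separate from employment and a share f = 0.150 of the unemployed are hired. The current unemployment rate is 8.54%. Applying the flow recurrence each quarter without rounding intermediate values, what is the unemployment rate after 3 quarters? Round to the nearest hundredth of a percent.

With a fixed labor force, u_{t+1} = u_t + s·(1−u_t) − f·u_t = u_t·(1−s−f) + s.
Here 1−s−f = 0.828 and s = 0.022.
u_1 = 0.085400 × 0.828 + 0.022 = 0.092711.
u_2 = 0.092711 × 0.828 + 0.022 = 0.098765.
u_3 = 0.098765 × 0.828 + 0.022 = 0.103777.

Unemployment rate after three quarters ≈ 10.38%.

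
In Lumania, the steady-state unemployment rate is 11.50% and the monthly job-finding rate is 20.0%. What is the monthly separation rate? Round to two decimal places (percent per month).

From u* = s/(s+f): s = u·f/(1−u).
s = 0.1150 × 20.0 / (1 − 0.1150) = 2.3000 / 0.8850 ≈ 2.60% per month.

Separation rate ≈ 2.60% per month.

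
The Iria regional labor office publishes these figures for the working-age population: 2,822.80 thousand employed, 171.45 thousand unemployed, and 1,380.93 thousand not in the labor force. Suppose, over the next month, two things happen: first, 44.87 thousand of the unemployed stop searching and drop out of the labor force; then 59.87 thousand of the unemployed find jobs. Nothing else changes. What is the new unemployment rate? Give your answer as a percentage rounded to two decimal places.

New unemployment rate ≈ 2.26%.

Initially, labor force = 2,822.80 + 171.45 = 2,994.25 thousand, so u = 171.45/2,994.25 = 5.73%.
After the first change, unemployed and labor force both fall by 44.87 → E = 2,822.80, U = 126.58, labor force = 2,949.38 thousand.
After the second change, unemployed falls and employed rises by 59.87; labor force unchanged → E = 2,882.67, U = 66.71, labor force = 2,949.38 thousand.
New unemployment rate = 66.71 / 2,949.38 = 2.26%.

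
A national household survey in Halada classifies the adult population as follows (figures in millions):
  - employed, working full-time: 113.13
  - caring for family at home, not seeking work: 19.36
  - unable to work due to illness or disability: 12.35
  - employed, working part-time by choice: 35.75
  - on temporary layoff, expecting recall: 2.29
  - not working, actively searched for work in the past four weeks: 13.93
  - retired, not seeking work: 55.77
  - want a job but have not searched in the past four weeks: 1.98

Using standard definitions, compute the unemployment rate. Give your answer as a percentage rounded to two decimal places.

Employed = 113.13 + 35.75 = 148.88 million.
Unemployed = 2.29 + 13.93 = 16.22 million (jobless and actively searching, or on temporary layoff).
Labor force = 148.88 + 16.22 = 165.10 million.
Unemployment rate = 16.22 / 165.10 = 9.82%.

Unemployment rate ≈ 9.82%.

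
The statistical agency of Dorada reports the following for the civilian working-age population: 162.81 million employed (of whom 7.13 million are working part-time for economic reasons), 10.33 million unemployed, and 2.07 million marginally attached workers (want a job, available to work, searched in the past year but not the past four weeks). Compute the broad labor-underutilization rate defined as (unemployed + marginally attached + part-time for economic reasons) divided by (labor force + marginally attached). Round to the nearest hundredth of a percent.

Broad underutilization rate ≈ 11.15%.

Labor force = 162.81 + 10.33 = 173.14 million.
Numerator = 10.33 + 2.07 + 7.13 = 19.53 million.
Denominator = 173.14 + 2.07 = 175.21 million.
Broad rate = 19.53 / 175.21 = 11.15%.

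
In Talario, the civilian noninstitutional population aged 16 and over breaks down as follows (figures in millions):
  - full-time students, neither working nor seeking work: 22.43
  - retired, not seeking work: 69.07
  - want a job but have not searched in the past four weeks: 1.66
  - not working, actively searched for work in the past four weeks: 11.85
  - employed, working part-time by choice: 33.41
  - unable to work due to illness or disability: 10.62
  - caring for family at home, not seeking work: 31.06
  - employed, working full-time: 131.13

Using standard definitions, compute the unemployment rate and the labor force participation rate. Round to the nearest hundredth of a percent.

Employed = 33.41 + 131.13 = 164.54 million.
Unemployed = 11.85 million.
Labor force = 164.54 + 11.85 = 176.39 million.
Not in labor force = 22.43 + 69.07 + 1.66 + 10.62 + 31.06 = 134.84 million (those not working and not actively searching are outside the labor force — including those who want a job but have given up searching).
Civilian working-age population = 176.39 + 134.84 = 311.23 million.
Unemployment rate = 11.85 / 176.39 = 6.72%.
Labor force participation rate = 176.39 / 311.23 = 56.68%.

Unemployment rate ≈ 6.72%; labor force participation rate ≈ 56.68%.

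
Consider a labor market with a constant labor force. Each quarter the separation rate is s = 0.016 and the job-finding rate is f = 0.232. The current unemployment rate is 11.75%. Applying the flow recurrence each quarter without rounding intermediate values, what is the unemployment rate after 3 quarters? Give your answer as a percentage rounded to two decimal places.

Unemployment rate after three quarters ≈ 8.70%.

With a fixed labor force, u_{t+1} = u_t + s·(1−u_t) − f·u_t = u_t·(1−s−f) + s.
Here 1−s−f = 0.752 and s = 0.016.
u_1 = 0.117500 × 0.752 + 0.016 = 0.104360.
u_2 = 0.104360 × 0.752 + 0.016 = 0.094479.
u_3 = 0.094479 × 0.752 + 0.016 = 0.087048.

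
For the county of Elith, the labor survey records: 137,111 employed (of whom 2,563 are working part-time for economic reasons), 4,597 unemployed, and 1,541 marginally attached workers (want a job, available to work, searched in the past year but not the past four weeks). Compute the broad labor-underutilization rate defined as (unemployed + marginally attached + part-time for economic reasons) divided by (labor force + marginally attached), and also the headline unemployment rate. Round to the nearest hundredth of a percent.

Labor force = 137,111 + 4,597 = 141,708.
Numerator = 4,597 + 1,541 + 2,563 = 8,701.
Denominator = 141,708 + 1,541 = 143,249.
Broad rate = 8,701 / 143,249 = 6.07%.
Headline unemployment rate = 4,597 / 141,708 = 3.24%.

Broad underutilization rate ≈ 6.07%; headline unemployment rate ≈ 3.24%.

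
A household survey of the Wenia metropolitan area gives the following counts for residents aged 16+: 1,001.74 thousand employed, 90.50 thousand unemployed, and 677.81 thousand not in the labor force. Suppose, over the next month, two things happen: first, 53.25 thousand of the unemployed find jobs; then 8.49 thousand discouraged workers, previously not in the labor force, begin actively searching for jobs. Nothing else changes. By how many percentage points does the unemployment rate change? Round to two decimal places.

The unemployment rate changes by −4.13 percentage points.

Initially, labor force = 1,001.74 + 90.50 = 1,092.24 thousand, so u = 90.50/1,092.24 = 8.29%.
After the first change, unemployed falls and employed rises by 53.25; labor force unchanged → E = 1,054.99, U = 37.25, labor force = 1,092.24 thousand.
After the second change, unemployed and labor force both rise by 8.49 → E = 1,054.99, U = 45.74, labor force = 1,100.73 thousand.
New unemployment rate = 45.74 / 1,100.73 = 4.16%.
Change = 4.16% − 8.29% = −4.13 percentage points.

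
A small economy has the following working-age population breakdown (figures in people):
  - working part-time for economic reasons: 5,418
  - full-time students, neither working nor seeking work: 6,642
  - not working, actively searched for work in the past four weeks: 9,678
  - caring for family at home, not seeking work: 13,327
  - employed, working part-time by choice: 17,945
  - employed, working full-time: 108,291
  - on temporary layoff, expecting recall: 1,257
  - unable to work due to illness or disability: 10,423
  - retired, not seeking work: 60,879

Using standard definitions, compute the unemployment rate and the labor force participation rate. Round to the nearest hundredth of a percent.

Unemployment rate ≈ 7.67%; labor force participation rate ≈ 60.97%.

Employed = 5,418 + 17,945 + 108,291 = 131,654 (anyone who worked, including part-time for economic reasons, counts as employed).
Unemployed = 9,678 + 1,257 = 10,935 (jobless and actively searching, or on temporary layoff).
Labor force = 131,654 + 10,935 = 142,589.
Not in labor force = 6,642 + 13,327 + 10,423 + 60,879 = 91,271 (those not working and not actively searching are outside the labor force).
Civilian working-age population = 142,589 + 91,271 = 233,860.
Unemployment rate = 10,935 / 142,589 = 7.67%.
Labor force participation rate = 142,589 / 233,860 = 60.97%.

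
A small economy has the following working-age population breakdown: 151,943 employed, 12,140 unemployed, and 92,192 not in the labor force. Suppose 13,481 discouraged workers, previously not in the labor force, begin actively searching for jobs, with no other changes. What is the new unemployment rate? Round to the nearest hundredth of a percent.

New unemployment rate ≈ 14.43%.

Initially, labor force = 151,943 + 12,140 = 164,083, so u = 12,140/164,083 = 7.40%.
After the change, unemployed and labor force both rise by 13,481 → E = 151,943, U = 25,621, labor force = 177,564.
New unemployment rate = 25,621 / 177,564 = 14.43%.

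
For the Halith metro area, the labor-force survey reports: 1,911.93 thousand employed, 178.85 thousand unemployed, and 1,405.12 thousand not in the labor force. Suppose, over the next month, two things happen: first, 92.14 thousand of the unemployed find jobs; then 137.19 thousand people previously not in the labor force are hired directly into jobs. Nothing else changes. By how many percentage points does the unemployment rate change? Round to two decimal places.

Initially, labor force = 1,911.93 + 178.85 = 2,090.78 thousand, so u = 178.85/2,090.78 = 8.55%.
After the first change, unemployed falls and employed rises by 92.14; labor force unchanged → E = 2,004.07, U = 86.71, labor force = 2,090.78 thousand.
After the second change, employed and labor force both rise by 137.19; unemployed unchanged → E = 2,141.26, U = 86.71, labor force = 2,227.97 thousand.
New unemployment rate = 86.71 / 2,227.97 = 3.89%.
Change = 3.89% − 8.55% = −4.66 percentage points.

The unemployment rate changes by −4.66 percentage points.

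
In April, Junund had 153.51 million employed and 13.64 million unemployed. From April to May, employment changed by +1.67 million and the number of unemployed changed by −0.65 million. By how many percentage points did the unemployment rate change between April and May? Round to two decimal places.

The unemployment rate changed by −0.44 percentage points.

April: labor force = 153.51 + 13.64 = 167.15; u = 13.64/167.15 = 8.16%.
May: labor force = 155.18 + 12.99 = 168.17; u = 12.99/168.17 = 7.72%.
Change = 7.72% − 8.16% = −0.44 pp.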